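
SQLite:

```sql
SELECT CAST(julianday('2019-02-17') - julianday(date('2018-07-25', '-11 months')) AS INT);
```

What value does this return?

541

Adding -11 months to 2018-07-25 gives 2017-08-25.
6 days remain in August 2017 after the 25th (31 − 25).
Full months from September 2017 through January 2019 contribute their day counts.
Then 17 days into February 2019.
Total: 6 + 30 + 31 + 30 + 31 + 31 + 28 + 31 + 30 + 31 + 30 + 31 + 31 + 30 + 31 + 30 + 31 + 31 + 17 = 541.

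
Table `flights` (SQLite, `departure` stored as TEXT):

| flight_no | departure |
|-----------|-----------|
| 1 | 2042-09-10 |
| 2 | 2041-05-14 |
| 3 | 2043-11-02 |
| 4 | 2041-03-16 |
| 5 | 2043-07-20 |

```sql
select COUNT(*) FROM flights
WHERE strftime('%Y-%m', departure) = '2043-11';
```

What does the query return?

Rows with year-month 2043-11: 2043-11-02 → 1.

1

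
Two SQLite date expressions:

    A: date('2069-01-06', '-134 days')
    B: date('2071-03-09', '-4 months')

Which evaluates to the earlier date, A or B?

A = 2068-08-25.
B = 2070-11-09.
A is earlier.

A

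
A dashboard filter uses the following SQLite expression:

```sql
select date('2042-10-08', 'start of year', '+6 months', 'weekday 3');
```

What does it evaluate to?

`start of year` rewinds 2042-10-08 to 2042-01-01.
Adding +6 months to 2042-01-01 gives 2042-07-01.
`weekday 3` advances to the next Wednesday; 2042-07-01 is a Tuesday, so it moves forward to 2042-07-02.

2042-07-02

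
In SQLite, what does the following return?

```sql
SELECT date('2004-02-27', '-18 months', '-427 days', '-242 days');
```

2000-10-27

Adding -18 months to 2004-02-27 gives 2002-08-27.
Applying '-427 days' to 2002-08-27: counting 427 days back gives 2001-06-26.
Applying '-242 days' to 2001-06-26: counting 242 days back gives 2000-10-27.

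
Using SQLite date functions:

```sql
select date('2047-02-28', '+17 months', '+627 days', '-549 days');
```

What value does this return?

Adding +17 months to 2047-02-28 gives 2048-07-28.
Applying '+627 days' to 2048-07-28: counting 627 days forward gives 2050-04-16.
Applying '-549 days' to 2050-04-16: counting 549 days back gives 2048-10-14.

2048-10-14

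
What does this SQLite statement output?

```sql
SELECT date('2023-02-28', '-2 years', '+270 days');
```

Adding -2 years to 2023-02-28 gives 2021-02-28.
Applying '+270 days' to 2021-02-28: counting 270 days forward gives 2021-11-25.

2021-11-25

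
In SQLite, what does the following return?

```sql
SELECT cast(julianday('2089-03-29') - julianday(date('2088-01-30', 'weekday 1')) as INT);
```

`weekday 1` advances to the next Monday; 2088-01-30 is a Friday, so it moves forward to 2088-02-02.
27 days remain in February 2088 after the 2nd (29 − 2).
Full months from March 2088 through February 2089 contribute their day counts.
Then 29 days into March 2089.
Total: 27 + 31 + 30 + 31 + 30 + 31 + 31 + 30 + 31 + 30 + 31 + 31 + 28 + 29 = 421.

421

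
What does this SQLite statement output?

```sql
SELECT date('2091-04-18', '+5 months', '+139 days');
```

2092-02-04

Adding +5 months to 2091-04-18 gives 2091-09-18.
Applying '+139 days' to 2091-09-18: counting 139 days forward gives 2092-02-04.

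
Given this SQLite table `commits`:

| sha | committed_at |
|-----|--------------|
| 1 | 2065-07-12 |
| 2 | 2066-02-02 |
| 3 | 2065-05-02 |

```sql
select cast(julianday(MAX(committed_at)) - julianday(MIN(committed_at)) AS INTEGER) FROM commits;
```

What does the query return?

MIN = 2065-05-02, MAX = 2066-02-02.
29 days remain in May 2065 after the 2nd (31 − 2).
Full months from June 2065 through January 2066 contribute their day counts.
Then 2 days into February 2066.
Total: 29 + 30 + 31 + 31 + 30 + 31 + 30 + 31 + 31 + 2 = 276.

276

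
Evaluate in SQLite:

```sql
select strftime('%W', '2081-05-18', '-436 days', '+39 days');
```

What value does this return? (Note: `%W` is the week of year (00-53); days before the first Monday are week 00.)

16

First apply '-436 days', '+39 days': 2081-05-18 → 2080-04-16.
2080-04-16 is a Tuesday. SQLite's %W counts Mondays since the year started; the result is 16.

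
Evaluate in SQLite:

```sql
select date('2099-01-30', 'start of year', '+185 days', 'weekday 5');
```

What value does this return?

`start of year` rewinds 2099-01-30 to 2099-01-01.
Applying '+185 days' to 2099-01-01: counting 185 days forward gives 2099-07-05.
`weekday 5` advances to the next Friday; 2099-07-05 is a Sunday, so it moves forward to 2099-07-10.

2099-07-10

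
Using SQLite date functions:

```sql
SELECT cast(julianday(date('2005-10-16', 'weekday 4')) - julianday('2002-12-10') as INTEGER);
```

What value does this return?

1045

`weekday 4` advances to the next Thursday; 2005-10-16 is a Sunday, so it moves forward to 2005-10-20.
21 days remain in December 2002 after the 10th (31 − 10).
Full months from January 2003 through September 2005 contribute their day counts.
Then 20 days into October 2005.
Total: 21 + 31 + 28 + 31 + 30 + 31 + 30 + 31 + 31 + 30 + 31 + 30 + 31 + 31 + 29 + 31 + 30 + 31 + 30 + 31 + 31 + 30 + 31 + 30 + 31 + 31 + 28 + 31 + 30 + 31 + 30 + 31 + 31 + 30 + 20 = 1045.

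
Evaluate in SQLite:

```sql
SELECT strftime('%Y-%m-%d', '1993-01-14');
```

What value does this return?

`%Y-%m-%d` extracts the ISO date: 1993-01-14.

1993-01-14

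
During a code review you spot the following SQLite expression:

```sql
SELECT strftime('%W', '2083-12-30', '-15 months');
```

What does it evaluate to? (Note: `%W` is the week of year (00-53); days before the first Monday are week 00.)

First apply '-15 months': 2083-12-30 → 2082-09-30.
2082-09-30 is a Wednesday. SQLite's %W counts Mondays since the year started; the result is 39.

39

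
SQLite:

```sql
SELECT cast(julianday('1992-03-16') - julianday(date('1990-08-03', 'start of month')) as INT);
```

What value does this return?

`start of month` rewinds 1990-08-03 to 1990-08-01.
30 days remain in August 1990 after the 1st (31 − 1).
Full months from September 1990 through February 1992 contribute their day counts.
Then 16 days into March 1992.
Total: 30 + 30 + 31 + 30 + 31 + 31 + 28 + 31 + 30 + 31 + 30 + 31 + 31 + 30 + 31 + 30 + 31 + 31 + 29 + 16 = 593.

593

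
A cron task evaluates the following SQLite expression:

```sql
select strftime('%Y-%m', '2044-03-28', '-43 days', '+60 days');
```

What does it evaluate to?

2044-04

First apply '-43 days', '+60 days': 2044-03-28 → 2044-04-14.
`%Y-%m` extracts the year-month: 2044-04.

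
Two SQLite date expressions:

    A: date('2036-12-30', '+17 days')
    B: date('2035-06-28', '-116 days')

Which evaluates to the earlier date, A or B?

A = 2037-01-16.
B = 2035-03-04.
B is earlier.

B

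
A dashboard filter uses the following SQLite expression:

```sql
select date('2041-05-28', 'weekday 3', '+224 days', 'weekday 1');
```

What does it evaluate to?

`weekday 3` advances to the next Wednesday; 2041-05-28 is a Tuesday, so it moves forward to 2041-05-29.
Applying '+224 days' to 2041-05-29: counting 224 days forward gives 2042-01-08.
`weekday 1` advances to the next Monday; 2042-01-08 is a Wednesday, so it moves forward to 2042-01-13.

2042-01-13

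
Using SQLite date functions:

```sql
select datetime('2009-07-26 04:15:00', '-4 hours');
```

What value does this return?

-4 hours from 2009-07-26 04:15:00 is 2009-07-26 00:15:00.

2009-07-26 00:15:00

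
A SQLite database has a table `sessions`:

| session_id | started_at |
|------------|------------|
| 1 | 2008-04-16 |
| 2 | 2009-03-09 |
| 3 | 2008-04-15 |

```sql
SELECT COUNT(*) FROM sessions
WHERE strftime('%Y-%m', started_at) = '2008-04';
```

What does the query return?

Rows with year-month 2008-04: 2008-04-16, 2008-04-15 → 2.

2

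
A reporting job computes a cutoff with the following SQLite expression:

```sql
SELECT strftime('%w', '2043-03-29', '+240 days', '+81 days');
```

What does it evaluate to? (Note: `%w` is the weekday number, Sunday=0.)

6

First apply '+240 days', '+81 days': 2043-03-29 → 2044-02-13.
2044-02-13 is a Saturday; with Sunday=0 that is 6.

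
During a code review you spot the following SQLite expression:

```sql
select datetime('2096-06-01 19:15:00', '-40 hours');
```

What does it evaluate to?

-40 hours from 2096-06-01 19:15:00 is 2096-05-31 03:15:00 (crosses midnight).

2096-05-31 03:15:00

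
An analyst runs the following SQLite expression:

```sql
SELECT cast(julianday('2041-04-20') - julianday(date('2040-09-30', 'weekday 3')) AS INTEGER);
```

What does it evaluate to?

199

`weekday 3` advances to the next Wednesday; 2040-09-30 is a Sunday, so it moves forward to 2040-10-03.
28 days remain in October 2040 after the 3rd (31 − 3).
November 2040: 30 days.
December 2040: 31 days.
January 2041: 31 days.
February 2041: 28 days.
March 2041: 31 days.
Then 20 days into April 2041.
Total: 28 + 30 + 31 + 31 + 28 + 31 + 20 = 199.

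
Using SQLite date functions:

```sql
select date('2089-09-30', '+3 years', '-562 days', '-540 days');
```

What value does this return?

2089-09-24

Adding +3 years to 2089-09-30 gives 2092-09-30.
Applying '-562 days' to 2092-09-30: counting 562 days back gives 2091-03-18.
Applying '-540 days' to 2091-03-18: counting 540 days back gives 2089-09-24.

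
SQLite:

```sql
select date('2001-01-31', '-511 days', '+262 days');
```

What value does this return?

Applying '-511 days' to 2001-01-31: counting 511 days back gives 1999-09-08.
Applying '+262 days' to 1999-09-08: counting 262 days forward gives 2000-05-27.

2000-05-27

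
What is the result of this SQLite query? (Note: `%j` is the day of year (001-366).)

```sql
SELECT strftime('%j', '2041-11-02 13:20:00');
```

Day-of-year for 2041-11-02: days since 2041-01-01 inclusive = 306, zero-padded to 306.

306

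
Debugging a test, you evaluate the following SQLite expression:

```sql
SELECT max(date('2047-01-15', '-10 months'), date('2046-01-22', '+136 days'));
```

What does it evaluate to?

date('2047-01-15', '-10 months') → 2046-03-15.
date('2046-01-22', '+136 days') → 2046-06-07.
Later of the two is 2046-06-07.

2046-06-07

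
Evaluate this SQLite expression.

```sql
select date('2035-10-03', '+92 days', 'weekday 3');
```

Applying '+92 days' to 2035-10-03: counting 92 days forward gives 2036-01-03.
`weekday 3` advances to the next Wednesday; 2036-01-03 is a Thursday, so it moves forward to 2036-01-09.

2036-01-09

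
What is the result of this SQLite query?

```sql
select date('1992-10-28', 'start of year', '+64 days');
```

1992-03-05

`start of year` rewinds 1992-10-28 to 1992-01-01.
Applying '+64 days' to 1992-01-01: counting 64 days forward gives 1992-03-05.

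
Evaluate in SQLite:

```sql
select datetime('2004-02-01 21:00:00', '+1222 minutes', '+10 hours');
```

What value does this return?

1222 minutes = 20h 22m; +1222 minutes from 2004-02-01 21:00:00 is 2004-02-02 17:22:00 (crosses midnight).
+10 hours from 2004-02-02 17:22:00 is 2004-02-03 03:22:00 (crosses midnight).

2004-02-03 03:22:00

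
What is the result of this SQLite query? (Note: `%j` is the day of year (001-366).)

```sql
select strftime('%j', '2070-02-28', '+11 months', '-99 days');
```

First apply '+11 months', '-99 days': 2070-02-28 → 2070-10-21.
Day-of-year for 2070-10-21: days since 2070-01-01 inclusive = 294, zero-padded to 294.

294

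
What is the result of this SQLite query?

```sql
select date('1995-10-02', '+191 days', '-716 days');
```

1994-04-25

Applying '+191 days' to 1995-10-02: counting 191 days forward gives 1996-04-10.
Applying '-716 days' to 1996-04-10: counting 716 days back gives 1994-04-25.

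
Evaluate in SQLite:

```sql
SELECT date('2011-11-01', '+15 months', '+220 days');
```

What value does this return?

Adding +15 months to 2011-11-01 gives 2013-02-01.
Applying '+220 days' to 2013-02-01: counting 220 days forward gives 2013-09-09.

2013-09-09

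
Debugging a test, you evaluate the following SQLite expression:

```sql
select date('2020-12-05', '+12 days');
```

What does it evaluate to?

Advancing 12 more days within December lands on 2020-12-17.

2020-12-17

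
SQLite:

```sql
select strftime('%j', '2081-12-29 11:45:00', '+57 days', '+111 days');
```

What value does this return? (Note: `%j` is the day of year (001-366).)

First apply '+57 days', '+111 days': 2081-12-29 11:45:00 → 2082-06-15 11:45:00.
Day-of-year for 2082-06-15: days since 2082-01-01 inclusive = 166, zero-padded to 166.

166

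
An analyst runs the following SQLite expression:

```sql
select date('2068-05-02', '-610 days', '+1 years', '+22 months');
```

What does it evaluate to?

2069-07-01

Applying '-610 days' to 2068-05-02: counting 610 days back gives 2066-08-31.
Adding +1 year to 2066-08-31 gives 2067-08-31.
Adding +22 months to 2067-08-31 targets 2069-06-31. June 2069 has only 30 days, so SQLite normalizes the 1-day overflow forward to 2069-07-01.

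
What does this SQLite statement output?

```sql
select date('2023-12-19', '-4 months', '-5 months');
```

2023-03-19

Adding -4 months to 2023-12-19 gives 2023-08-19.
Adding -5 months to 2023-08-19 gives 2023-03-19.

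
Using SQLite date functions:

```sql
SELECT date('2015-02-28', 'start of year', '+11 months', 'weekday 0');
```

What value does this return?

2015-12-06

`start of year` rewinds 2015-02-28 to 2015-01-01.
Adding +11 months to 2015-01-01 gives 2015-12-01.
`weekday 0` advances to the next Sunday; 2015-12-01 is a Tuesday, so it moves forward to 2015-12-06.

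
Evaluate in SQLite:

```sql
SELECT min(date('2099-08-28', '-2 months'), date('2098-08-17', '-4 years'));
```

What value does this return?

2094-08-17

date('2099-08-28', '-2 months') → 2099-06-28.
date('2098-08-17', '-4 years') → 2094-08-17.
Earlier of the two is 2094-08-17.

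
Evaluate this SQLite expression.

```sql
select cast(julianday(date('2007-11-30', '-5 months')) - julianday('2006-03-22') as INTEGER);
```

Adding -5 months to 2007-11-30 gives 2007-06-30.
9 days remain in March 2006 after the 22nd (31 − 22).
Full months from April 2006 through May 2007 contribute their day counts.
Then 30 days into June 2007.
Total: 9 + 30 + 31 + 30 + 31 + 31 + 30 + 31 + 30 + 31 + 31 + 28 + 31 + 30 + 31 + 30 = 465.

465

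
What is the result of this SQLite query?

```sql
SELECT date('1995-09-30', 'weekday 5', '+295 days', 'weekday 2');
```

`weekday 5` advances to the next Friday; 1995-09-30 is a Saturday, so it moves forward to 1995-10-06.
Applying '+295 days' to 1995-10-06: counting 295 days forward gives 1996-07-27.
`weekday 2` advances to the next Tuesday; 1996-07-27 is a Saturday, so it moves forward to 1996-07-30.

1996-07-30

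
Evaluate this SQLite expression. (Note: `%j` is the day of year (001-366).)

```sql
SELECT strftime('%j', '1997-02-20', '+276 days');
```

327

First apply '+276 days': 1997-02-20 → 1997-11-23.
Day-of-year for 1997-11-23: days since 1997-01-01 inclusive = 327, zero-padded to 327.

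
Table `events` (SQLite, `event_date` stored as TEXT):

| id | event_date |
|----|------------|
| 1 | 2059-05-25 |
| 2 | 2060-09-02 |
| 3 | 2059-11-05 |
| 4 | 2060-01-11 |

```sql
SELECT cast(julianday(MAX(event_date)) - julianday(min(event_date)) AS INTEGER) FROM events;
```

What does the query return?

466

MIN = 2059-05-25, MAX = 2060-09-02.
6 days remain in May 2059 after the 25th (31 − 25).
Full months from June 2059 through August 2060 contribute their day counts.
Then 2 days into September 2060.
Total: 6 + 30 + 31 + 31 + 30 + 31 + 30 + 31 + 31 + 29 + 31 + 30 + 31 + 30 + 31 + 31 + 2 = 466.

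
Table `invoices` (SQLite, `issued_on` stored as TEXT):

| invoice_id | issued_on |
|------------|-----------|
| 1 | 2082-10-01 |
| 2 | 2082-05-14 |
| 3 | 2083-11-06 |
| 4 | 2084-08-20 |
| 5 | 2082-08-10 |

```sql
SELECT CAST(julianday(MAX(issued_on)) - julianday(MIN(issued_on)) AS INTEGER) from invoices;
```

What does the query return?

829

MIN = 2082-05-14, MAX = 2084-08-20.
17 days remain in May 2082 after the 14th (31 − 14).
Full months from June 2082 through July 2084 contribute their day counts.
Then 20 days into August 2084.
Total: 17 + 30 + 31 + 31 + 30 + 31 + 30 + 31 + 31 + 28 + 31 + 30 + 31 + 30 + 31 + 31 + 30 + 31 + 30 + 31 + 31 + 29 + 31 + 30 + 31 + 30 + 31 + 20 = 829.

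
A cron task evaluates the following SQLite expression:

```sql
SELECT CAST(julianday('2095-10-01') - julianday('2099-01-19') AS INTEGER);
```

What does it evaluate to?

30 days remain in October 2095 after the 1st (31 − 1).
Full months from November 2095 through December 2098 contribute their day counts.
Then 19 days into January 2099.
Total: 30 + 30 + 31 + 31 + 29 + 31 + 30 + 31 + 30 + 31 + 31 + 30 + 31 + 30 + 31 + 31 + 28 + 31 + 30 + 31 + 30 + 31 + 31 + 30 + 31 + 30 + 31 + 31 + 28 + 31 + 30 + 31 + 30 + 31 + 31 + 30 + 31 + 30 + 31 + 19 = 1206.
The subtraction is earlier − later, so the result is −1206 → -1206.

-1206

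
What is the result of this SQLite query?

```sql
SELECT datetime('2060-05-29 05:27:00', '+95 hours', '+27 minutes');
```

+95 hours from 2060-05-29 05:27:00 is 2060-06-02 04:27:00 (crosses midnight).
+27 minutes from 2060-06-02 04:27:00 is 2060-06-02 04:54:00.

2060-06-02 04:54:00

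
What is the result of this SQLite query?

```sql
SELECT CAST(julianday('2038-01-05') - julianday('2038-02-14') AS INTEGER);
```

26 days remain in January 2038 after the 5th (31 − 5).
Then 14 days into February 2038.
Total: 26 + 14 = 40.
The subtraction is earlier − later, so the result is −40 → -40.

-40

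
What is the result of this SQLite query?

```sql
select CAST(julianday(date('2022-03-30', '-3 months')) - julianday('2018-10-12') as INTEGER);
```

1175

Adding -3 months to 2022-03-30 gives 2021-12-30.
19 days remain in October 2018 after the 12th (31 − 12).
Full months from November 2018 through November 2021 contribute their day counts.
Then 30 days into December 2021.
Total: 19 + 30 + 31 + 31 + 28 + 31 + 30 + 31 + 30 + 31 + 31 + 30 + 31 + 30 + 31 + 31 + 29 + 31 + 30 + 31 + 30 + 31 + 31 + 30 + 31 + 30 + 31 + 31 + 28 + 31 + 30 + 31 + 30 + 31 + 31 + 30 + 31 + 30 + 30 = 1175.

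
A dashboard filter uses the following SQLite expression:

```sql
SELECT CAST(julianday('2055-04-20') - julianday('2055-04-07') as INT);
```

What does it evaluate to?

13

Both dates are in April 2055: 20 − 7 = 13.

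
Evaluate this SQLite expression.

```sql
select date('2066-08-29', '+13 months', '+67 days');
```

Adding +13 months to 2066-08-29 gives 2067-09-29.
Applying '+67 days' to 2067-09-29: counting 67 days forward gives 2067-12-05.

2067-12-05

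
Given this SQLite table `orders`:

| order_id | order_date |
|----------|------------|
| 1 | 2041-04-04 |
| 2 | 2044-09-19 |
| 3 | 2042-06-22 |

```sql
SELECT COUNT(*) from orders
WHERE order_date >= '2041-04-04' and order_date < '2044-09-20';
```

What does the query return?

Rows in [2041-04-04, 2044-09-20): 2041-04-04, 2044-09-19, 2042-06-22 → 3 rows.

3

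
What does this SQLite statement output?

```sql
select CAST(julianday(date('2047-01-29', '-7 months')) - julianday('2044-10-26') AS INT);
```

611

Adding -7 months to 2047-01-29 gives 2046-06-29.
5 days remain in October 2044 after the 26th (31 − 26).
Full months from November 2044 through May 2046 contribute their day counts.
Then 29 days into June 2046.
Total: 5 + 30 + 31 + 31 + 28 + 31 + 30 + 31 + 30 + 31 + 31 + 30 + 31 + 30 + 31 + 31 + 28 + 31 + 30 + 31 + 29 = 611.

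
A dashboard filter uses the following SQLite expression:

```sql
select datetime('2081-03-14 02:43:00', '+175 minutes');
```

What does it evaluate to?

175 minutes = 2h 55m; +175 minutes from 2081-03-14 02:43:00 is 2081-03-14 05:38:00.

2081-03-14 05:38:00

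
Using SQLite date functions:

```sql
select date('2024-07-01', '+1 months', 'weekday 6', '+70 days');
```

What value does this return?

2024-10-12

Adding +1 month to 2024-07-01 gives 2024-08-01.
`weekday 6` advances to the next Saturday; 2024-08-01 is a Thursday, so it moves forward to 2024-08-03.
Applying '+70 days' to 2024-08-03: counting 70 days forward gives 2024-10-12.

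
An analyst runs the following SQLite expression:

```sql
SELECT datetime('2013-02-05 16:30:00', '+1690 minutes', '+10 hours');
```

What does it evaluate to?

2013-02-07 06:40:00

1690 minutes = 28h 10m; +1690 minutes from 2013-02-05 16:30:00 is 2013-02-06 20:40:00 (crosses midnight).
+10 hours from 2013-02-06 20:40:00 is 2013-02-07 06:40:00 (crosses midnight).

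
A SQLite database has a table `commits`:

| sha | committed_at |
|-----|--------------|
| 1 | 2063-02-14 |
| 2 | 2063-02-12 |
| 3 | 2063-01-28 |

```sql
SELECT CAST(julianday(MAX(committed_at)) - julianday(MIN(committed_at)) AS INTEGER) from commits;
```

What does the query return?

17

MIN = 2063-01-28, MAX = 2063-02-14.
3 days remain in January 2063 after the 28th (31 − 28).
Then 14 days into February 2063.
Total: 3 + 14 = 17.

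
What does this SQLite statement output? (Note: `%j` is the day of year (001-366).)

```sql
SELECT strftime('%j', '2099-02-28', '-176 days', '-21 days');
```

227

First apply '-176 days', '-21 days': 2099-02-28 → 2098-08-15.
Day-of-year for 2098-08-15: days since 2098-01-01 inclusive = 227, zero-padded to 227.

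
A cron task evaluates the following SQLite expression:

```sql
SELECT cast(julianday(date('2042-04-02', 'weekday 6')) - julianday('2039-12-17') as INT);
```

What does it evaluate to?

840

`weekday 6` advances to the next Saturday; 2042-04-02 is a Wednesday, so it moves forward to 2042-04-05.
14 days remain in December 2039 after the 17th (31 − 17).
Full months from January 2040 through March 2042 contribute their day counts.
Then 5 days into April 2042.
Total: 14 + 31 + 29 + 31 + 30 + 31 + 30 + 31 + 31 + 30 + 31 + 30 + 31 + 31 + 28 + 31 + 30 + 31 + 30 + 31 + 31 + 30 + 31 + 30 + 31 + 31 + 28 + 31 + 5 = 840.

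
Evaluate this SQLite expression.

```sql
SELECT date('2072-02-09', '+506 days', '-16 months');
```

Applying '+506 days' to 2072-02-09: counting 506 days forward gives 2073-06-29.
Adding -16 months to 2073-06-29 gives 2072-02-29.

2072-02-29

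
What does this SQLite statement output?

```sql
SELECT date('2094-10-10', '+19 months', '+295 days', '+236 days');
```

2097-10-23

Adding +19 months to 2094-10-10 gives 2096-05-10.
Applying '+295 days' to 2096-05-10: counting 295 days forward gives 2097-03-01.
Applying '+236 days' to 2097-03-01: counting 236 days forward gives 2097-10-23.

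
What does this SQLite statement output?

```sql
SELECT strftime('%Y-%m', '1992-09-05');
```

`%Y-%m` extracts the year-month: 1992-09.

1992-09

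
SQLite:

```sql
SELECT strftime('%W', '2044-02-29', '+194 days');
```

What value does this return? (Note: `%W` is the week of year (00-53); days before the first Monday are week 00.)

36

First apply '+194 days': 2044-02-29 → 2044-09-10.
2044-09-10 is a Saturday. SQLite's %W counts Mondays since the year started; the result is 36.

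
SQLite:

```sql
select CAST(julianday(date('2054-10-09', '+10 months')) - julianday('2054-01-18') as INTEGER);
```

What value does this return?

Adding +10 months to 2054-10-09 gives 2055-08-09.
13 days remain in January 2054 after the 18th (31 − 18).
Full months from February 2054 through July 2055 contribute their day counts.
Then 9 days into August 2055.
Total: 13 + 28 + 31 + 30 + 31 + 30 + 31 + 31 + 30 + 31 + 30 + 31 + 31 + 28 + 31 + 30 + 31 + 30 + 31 + 9 = 568.

568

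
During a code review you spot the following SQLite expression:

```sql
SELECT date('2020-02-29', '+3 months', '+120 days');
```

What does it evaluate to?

2020-09-26

Adding +3 months to 2020-02-29 gives 2020-05-29.
Applying '+120 days' to 2020-05-29: counting 120 days forward gives 2020-09-26.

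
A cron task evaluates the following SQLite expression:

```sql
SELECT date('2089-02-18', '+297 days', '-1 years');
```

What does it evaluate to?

2088-12-12

Applying '+297 days' to 2089-02-18: counting 297 days forward gives 2089-12-12.
Adding -1 year to 2089-12-12 gives 2088-12-12.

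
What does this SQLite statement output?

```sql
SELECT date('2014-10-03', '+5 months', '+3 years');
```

2018-03-03

Adding +5 months to 2014-10-03 gives 2015-03-03.
Adding +3 years to 2015-03-03 gives 2018-03-03.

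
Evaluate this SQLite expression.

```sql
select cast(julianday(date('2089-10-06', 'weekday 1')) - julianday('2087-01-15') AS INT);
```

`weekday 1` advances to the next Monday; 2089-10-06 is a Thursday, so it moves forward to 2089-10-10.
16 days remain in January 2087 after the 15th (31 − 15).
Full months from February 2087 through September 2089 contribute their day counts.
Then 10 days into October 2089.
Total: 16 + 28 + 31 + 30 + 31 + 30 + 31 + 31 + 30 + 31 + 30 + 31 + 31 + 29 + 31 + 30 + 31 + 30 + 31 + 31 + 30 + 31 + 30 + 31 + 31 + 28 + 31 + 30 + 31 + 30 + 31 + 31 + 30 + 10 = 999.

999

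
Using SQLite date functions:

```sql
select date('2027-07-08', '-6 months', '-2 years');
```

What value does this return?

Adding -6 months to 2027-07-08 gives 2027-01-08.
Adding -2 years to 2027-01-08 gives 2025-01-08.

2025-01-08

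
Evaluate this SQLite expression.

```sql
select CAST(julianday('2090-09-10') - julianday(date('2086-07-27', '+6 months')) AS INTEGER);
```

Adding +6 months to 2086-07-27 gives 2087-01-27.
4 days remain in January 2087 after the 27th (31 − 27).
Full months from February 2087 through August 2090 contribute their day counts.
Then 10 days into September 2090.
Total: 4 + 28 + 31 + 30 + 31 + 30 + 31 + 31 + 30 + 31 + 30 + 31 + 31 + 29 + 31 + 30 + 31 + 30 + 31 + 31 + 30 + 31 + 30 + 31 + 31 + 28 + 31 + 30 + 31 + 30 + 31 + 31 + 30 + 31 + 30 + 31 + 31 + 28 + 31 + 30 + 31 + 30 + 31 + 31 + 10 = 1322.

1322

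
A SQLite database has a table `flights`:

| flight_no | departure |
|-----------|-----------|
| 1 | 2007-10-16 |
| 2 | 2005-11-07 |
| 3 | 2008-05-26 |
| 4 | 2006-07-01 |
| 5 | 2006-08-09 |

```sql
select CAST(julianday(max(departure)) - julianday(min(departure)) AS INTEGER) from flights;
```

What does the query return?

931

MIN = 2005-11-07, MAX = 2008-05-26.
23 days remain in November 2005 after the 7th (30 − 7).
Full months from December 2005 through April 2008 contribute their day counts.
Then 26 days into May 2008.
Total: 23 + 31 + 31 + 28 + 31 + 30 + 31 + 30 + 31 + 31 + 30 + 31 + 30 + 31 + 31 + 28 + 31 + 30 + 31 + 30 + 31 + 31 + 30 + 31 + 30 + 31 + 31 + 29 + 31 + 30 + 26 = 931.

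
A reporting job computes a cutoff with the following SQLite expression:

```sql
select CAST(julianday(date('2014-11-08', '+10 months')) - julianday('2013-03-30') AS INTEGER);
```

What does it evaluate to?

892

Adding +10 months to 2014-11-08 gives 2015-09-08.
1 day remains in March 2013 after the 30th (31 − 30).
Full months from April 2013 through August 2015 contribute their day counts.
Then 8 days into September 2015.
Total: 1 + 30 + 31 + 30 + 31 + 31 + 30 + 31 + 30 + 31 + 31 + 28 + 31 + 30 + 31 + 30 + 31 + 31 + 30 + 31 + 30 + 31 + 31 + 28 + 31 + 30 + 31 + 30 + 31 + 31 + 8 = 892.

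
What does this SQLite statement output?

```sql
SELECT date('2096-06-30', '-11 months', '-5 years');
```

2090-07-30

Adding -11 months to 2096-06-30 gives 2095-07-30.
Adding -5 years to 2095-07-30 gives 2090-07-30.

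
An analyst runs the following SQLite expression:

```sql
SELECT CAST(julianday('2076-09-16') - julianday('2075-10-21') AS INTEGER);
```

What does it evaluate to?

10 days remain in October 2075 after the 21st (31 − 21).
Full months from November 2075 through August 2076 contribute their day counts.
Then 16 days into September 2076.
Total: 10 + 30 + 31 + 31 + 29 + 31 + 30 + 31 + 30 + 31 + 31 + 16 = 331.

331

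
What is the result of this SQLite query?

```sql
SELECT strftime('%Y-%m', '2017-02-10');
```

2017-02

`%Y-%m` extracts the year-month: 2017-02.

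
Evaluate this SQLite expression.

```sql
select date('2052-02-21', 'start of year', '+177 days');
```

`start of year` rewinds 2052-02-21 to 2052-01-01.
Applying '+177 days' to 2052-01-01: counting 177 days forward gives 2052-06-26.

2052-06-26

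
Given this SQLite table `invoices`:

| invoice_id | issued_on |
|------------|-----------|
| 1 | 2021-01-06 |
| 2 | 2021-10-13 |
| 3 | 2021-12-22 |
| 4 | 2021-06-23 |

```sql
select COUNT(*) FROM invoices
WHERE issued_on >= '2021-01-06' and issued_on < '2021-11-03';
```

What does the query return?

3

Rows in [2021-01-06, 2021-11-03): 2021-01-06, 2021-10-13, 2021-06-23 → 3 rows.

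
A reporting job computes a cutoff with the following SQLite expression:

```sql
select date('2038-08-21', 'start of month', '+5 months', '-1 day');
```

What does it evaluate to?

`start of month` rewinds 2038-08-21 to 2038-08-01.
Adding +5 months to 2038-08-01 gives 2039-01-01.
Going back 1 day from 2039-01-01 reaches 2038-12-31 (last day of December, 31 days).

2038-12-31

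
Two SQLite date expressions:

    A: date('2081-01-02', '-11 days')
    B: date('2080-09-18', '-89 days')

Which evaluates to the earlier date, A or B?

A = 2080-12-22.
B = 2080-06-21.
B is earlier.

B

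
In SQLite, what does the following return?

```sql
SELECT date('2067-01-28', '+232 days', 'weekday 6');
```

Applying '+232 days' to 2067-01-28: counting 232 days forward gives 2067-09-17.
`weekday 6` advances to the next Saturday; 2067-09-17 is already a Saturday, so it stays at 2067-09-17.

2067-09-17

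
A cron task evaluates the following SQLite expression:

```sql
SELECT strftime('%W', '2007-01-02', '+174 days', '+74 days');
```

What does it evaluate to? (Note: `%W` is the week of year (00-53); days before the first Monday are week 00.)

36

First apply '+174 days', '+74 days': 2007-01-02 → 2007-09-07.
2007-09-07 is a Friday. SQLite's %W counts Mondays since the year started; the result is 36.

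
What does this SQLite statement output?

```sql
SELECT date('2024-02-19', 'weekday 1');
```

`weekday 1` advances to the next Monday; 2024-02-19 is already a Monday, so it stays at 2024-02-19.

2024-02-19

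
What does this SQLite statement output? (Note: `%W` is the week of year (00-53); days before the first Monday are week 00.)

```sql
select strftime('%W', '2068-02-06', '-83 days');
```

46

First apply '-83 days': 2068-02-06 → 2067-11-15.
2067-11-15 is a Tuesday. SQLite's %W counts Mondays since the year started; the result is 46.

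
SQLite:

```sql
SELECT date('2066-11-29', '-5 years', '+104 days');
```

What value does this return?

Adding -5 years to 2066-11-29 gives 2061-11-29.
Applying '+104 days' to 2061-11-29: counting 104 days forward gives 2062-03-13.

2062-03-13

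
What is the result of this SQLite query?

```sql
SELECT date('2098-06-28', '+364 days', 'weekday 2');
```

2099-06-30

Applying '+364 days' to 2098-06-28: counting 364 days forward gives 2099-06-27.
`weekday 2` advances to the next Tuesday; 2099-06-27 is a Saturday, so it moves forward to 2099-06-30.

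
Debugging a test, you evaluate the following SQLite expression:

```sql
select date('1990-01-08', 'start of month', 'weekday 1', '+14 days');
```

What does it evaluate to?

`start of month` rewinds 1990-01-08 to 1990-01-01.
`weekday 1` advances to the next Monday; 1990-01-01 is already a Monday, so it stays at 1990-01-01.
Advancing 14 more days within January lands on 1990-01-15.

1990-01-15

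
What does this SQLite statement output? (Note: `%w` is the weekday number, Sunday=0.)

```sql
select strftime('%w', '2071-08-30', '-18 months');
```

First apply '-18 months': 2071-08-30 → 2070-03-02.
2070-03-02 is a Sunday; with Sunday=0 that is 0.

0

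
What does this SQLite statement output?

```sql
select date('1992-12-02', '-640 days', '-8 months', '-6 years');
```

Applying '-640 days' to 1992-12-02: counting 640 days back gives 1991-03-03.
Adding -8 months to 1991-03-03 gives 1990-07-03.
Adding -6 years to 1990-07-03 gives 1984-07-03.

1984-07-03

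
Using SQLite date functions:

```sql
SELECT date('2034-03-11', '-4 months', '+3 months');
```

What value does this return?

2034-02-11

Adding -4 months to 2034-03-11 gives 2033-11-11.
Adding +3 months to 2033-11-11 gives 2034-02-11.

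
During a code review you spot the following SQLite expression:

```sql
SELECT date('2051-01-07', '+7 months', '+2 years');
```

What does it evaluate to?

Adding +7 months to 2051-01-07 gives 2051-08-07.
Adding +2 years to 2051-08-07 gives 2053-08-07.

2053-08-07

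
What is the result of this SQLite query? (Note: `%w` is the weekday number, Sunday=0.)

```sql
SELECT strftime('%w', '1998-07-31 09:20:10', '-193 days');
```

1

First apply '-193 days': 1998-07-31 09:20:10 → 1998-01-19 09:20:10.
1998-01-19 is a Monday; with Sunday=0 that is 1.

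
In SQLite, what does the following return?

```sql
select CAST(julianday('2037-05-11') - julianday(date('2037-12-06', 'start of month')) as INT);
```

`start of month` rewinds 2037-12-06 to 2037-12-01.
20 days remain in May 2037 after the 11th (31 − 11).
Full months from June 2037 through November 2037 contribute their day counts.
Then 1 day into December 2037.
Total: 20 + 30 + 31 + 31 + 30 + 31 + 30 + 1 = 204.
The subtraction is earlier − later, so the result is −204 → -204.

-204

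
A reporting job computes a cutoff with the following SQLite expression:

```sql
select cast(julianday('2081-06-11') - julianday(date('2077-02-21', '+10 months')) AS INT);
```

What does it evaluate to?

1268

Adding +10 months to 2077-02-21 gives 2077-12-21.
10 days remain in December 2077 after the 21st (31 − 21).
Full months from January 2078 through May 2081 contribute their day counts.
Then 11 days into June 2081.
Total: 10 + 31 + 28 + 31 + 30 + 31 + 30 + 31 + 31 + 30 + 31 + 30 + 31 + 31 + 28 + 31 + 30 + 31 + 30 + 31 + 31 + 30 + 31 + 30 + 31 + 31 + 29 + 31 + 30 + 31 + 30 + 31 + 31 + 30 + 31 + 30 + 31 + 31 + 28 + 31 + 30 + 31 + 11 = 1268.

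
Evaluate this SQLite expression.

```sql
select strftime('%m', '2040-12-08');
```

`%m` extracts the 2-digit month (01-12): 12.

12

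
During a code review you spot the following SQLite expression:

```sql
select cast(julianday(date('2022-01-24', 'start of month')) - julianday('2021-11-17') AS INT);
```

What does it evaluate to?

`start of month` rewinds 2022-01-24 to 2022-01-01.
13 days remain in November 2021 after the 17th (30 − 17).
December 2021: 31 days.
Then 1 day into January 2022.
Total: 13 + 31 + 1 = 45.

45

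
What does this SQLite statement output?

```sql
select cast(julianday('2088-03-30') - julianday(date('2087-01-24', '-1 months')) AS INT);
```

Adding -1 month to 2087-01-24 gives 2086-12-24.
7 days remain in December 2086 after the 24th (31 − 24).
Full months from January 2087 through February 2088 contribute their day counts.
Then 30 days into March 2088.
Total: 7 + 31 + 28 + 31 + 30 + 31 + 30 + 31 + 31 + 30 + 31 + 30 + 31 + 31 + 29 + 30 = 462.

462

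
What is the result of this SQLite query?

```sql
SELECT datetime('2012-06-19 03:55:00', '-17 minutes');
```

2012-06-19 03:38:00

-17 minutes from 2012-06-19 03:55:00 is 2012-06-19 03:38:00.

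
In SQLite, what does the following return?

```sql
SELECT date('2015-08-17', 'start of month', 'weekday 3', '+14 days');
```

2015-08-19

`start of month` rewinds 2015-08-17 to 2015-08-01.
`weekday 3` advances to the next Wednesday; 2015-08-01 is a Saturday, so it moves forward to 2015-08-05.
Advancing 14 more days within August lands on 2015-08-19.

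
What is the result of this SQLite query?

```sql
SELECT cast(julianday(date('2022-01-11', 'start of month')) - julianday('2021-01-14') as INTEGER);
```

`start of month` rewinds 2022-01-11 to 2022-01-01.
17 days remain in January 2021 after the 14th (31 − 14).
Full months from February 2021 through December 2021 contribute their day counts.
Then 1 day into January 2022.
Total: 17 + 28 + 31 + 30 + 31 + 30 + 31 + 31 + 30 + 31 + 30 + 31 + 1 = 352.

352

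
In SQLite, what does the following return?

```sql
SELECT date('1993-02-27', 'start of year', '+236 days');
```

1993-08-25

`start of year` rewinds 1993-02-27 to 1993-01-01.
Applying '+236 days' to 1993-01-01: counting 236 days forward gives 1993-08-25.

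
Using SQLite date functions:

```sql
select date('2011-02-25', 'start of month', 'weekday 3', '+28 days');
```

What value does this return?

`start of month` rewinds 2011-02-25 to 2011-02-01.
`weekday 3` advances to the next Wednesday; 2011-02-01 is a Tuesday, so it moves forward to 2011-02-02.
February 2011 has 28 days; 26 remain after the 2nd, so 27 days reach 2011-03-01.
Advancing 1 more day within March lands on 2011-03-02.

2011-03-02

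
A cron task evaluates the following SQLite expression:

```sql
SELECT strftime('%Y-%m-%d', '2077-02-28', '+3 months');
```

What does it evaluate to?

2077-05-28

First apply '+3 months': 2077-02-28 → 2077-05-28.
`%Y-%m-%d` extracts the ISO date: 2077-05-28.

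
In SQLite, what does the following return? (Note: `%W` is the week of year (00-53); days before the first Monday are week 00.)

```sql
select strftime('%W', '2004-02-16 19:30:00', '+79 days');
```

First apply '+79 days': 2004-02-16 19:30:00 → 2004-05-05 19:30:00.
2004-05-05 is a Wednesday. SQLite's %W counts Mondays since the year started; the result is 18.

18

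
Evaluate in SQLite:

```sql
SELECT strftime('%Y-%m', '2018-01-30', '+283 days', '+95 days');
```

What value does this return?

2019-02

First apply '+283 days', '+95 days': 2018-01-30 → 2019-02-12.
`%Y-%m` extracts the year-month: 2019-02.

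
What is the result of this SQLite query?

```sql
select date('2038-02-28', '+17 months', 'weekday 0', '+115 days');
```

Adding +17 months to 2038-02-28 gives 2039-07-28.
`weekday 0` advances to the next Sunday; 2039-07-28 is a Thursday, so it moves forward to 2039-07-31.
Applying '+115 days' to 2039-07-31: counting 115 days forward gives 2039-11-23.

2039-11-23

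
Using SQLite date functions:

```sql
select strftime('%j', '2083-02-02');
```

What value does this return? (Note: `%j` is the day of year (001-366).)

033

Day-of-year for 2083-02-02: days since 2083-01-01 inclusive = 33, zero-padded to 033.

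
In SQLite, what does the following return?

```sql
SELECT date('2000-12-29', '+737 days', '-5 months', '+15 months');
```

2003-11-05

Applying '+737 days' to 2000-12-29: counting 737 days forward gives 2003-01-05.
Adding -5 months to 2003-01-05 gives 2002-08-05.
Adding +15 months to 2002-08-05 gives 2003-11-05.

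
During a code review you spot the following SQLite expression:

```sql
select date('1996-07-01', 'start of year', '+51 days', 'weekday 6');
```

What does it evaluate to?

1996-02-24

`start of year` rewinds 1996-07-01 to 1996-01-01.
Applying '+51 days' to 1996-01-01: counting 51 days forward gives 1996-02-21.
`weekday 6` advances to the next Saturday; 1996-02-21 is a Wednesday, so it moves forward to 1996-02-24.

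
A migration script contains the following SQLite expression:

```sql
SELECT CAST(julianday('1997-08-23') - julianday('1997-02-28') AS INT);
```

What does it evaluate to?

0 days remain in February 1997 after the 28th (28 − 28).
March 1997: 31 days.
April 1997: 30 days.
May 1997: 31 days.
June 1997: 30 days.
July 1997: 31 days.
Then 23 days into August 1997.
Total: 0 + 31 + 30 + 31 + 30 + 31 + 23 = 176.

176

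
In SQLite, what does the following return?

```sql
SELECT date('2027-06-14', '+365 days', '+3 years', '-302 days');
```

Applying '+365 days' to 2027-06-14: counting 365 days forward gives 2028-06-13.
Adding +3 years to 2028-06-13 gives 2031-06-13.
Applying '-302 days' to 2031-06-13: counting 302 days back gives 2030-08-15.

2030-08-15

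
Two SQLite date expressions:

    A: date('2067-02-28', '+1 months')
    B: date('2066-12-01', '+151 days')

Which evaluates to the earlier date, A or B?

A

A = 2067-03-28.
B = 2067-05-01.
A is earlier.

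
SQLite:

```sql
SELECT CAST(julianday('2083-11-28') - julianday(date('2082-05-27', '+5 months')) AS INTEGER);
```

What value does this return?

397

Adding +5 months to 2082-05-27 gives 2082-10-27.
4 days remain in October 2082 after the 27th (31 − 27).
Full months from November 2082 through October 2083 contribute their day counts.
Then 28 days into November 2083.
Total: 4 + 30 + 31 + 31 + 28 + 31 + 30 + 31 + 30 + 31 + 31 + 30 + 31 + 28 = 397.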